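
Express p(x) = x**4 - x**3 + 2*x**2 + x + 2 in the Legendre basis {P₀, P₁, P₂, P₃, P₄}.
(43/15)P₀ + (2/5)P₁ + (40/21)P₂ + (-2/5)P₃ + (8/35)P₄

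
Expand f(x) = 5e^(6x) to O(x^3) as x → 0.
5 + 30*x + 90*x**2 + O(x**3)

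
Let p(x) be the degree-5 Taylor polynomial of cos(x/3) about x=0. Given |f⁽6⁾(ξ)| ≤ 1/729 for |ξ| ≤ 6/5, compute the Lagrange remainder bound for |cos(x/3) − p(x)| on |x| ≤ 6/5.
4/703125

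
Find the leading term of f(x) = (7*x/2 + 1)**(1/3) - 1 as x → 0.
7*x/6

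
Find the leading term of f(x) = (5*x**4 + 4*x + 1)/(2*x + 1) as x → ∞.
5*x**3/2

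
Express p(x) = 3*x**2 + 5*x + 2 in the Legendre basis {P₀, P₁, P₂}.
(3)P₀ + (5)P₁ + (2)P₂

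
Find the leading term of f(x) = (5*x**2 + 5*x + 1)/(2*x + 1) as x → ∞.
5*x/2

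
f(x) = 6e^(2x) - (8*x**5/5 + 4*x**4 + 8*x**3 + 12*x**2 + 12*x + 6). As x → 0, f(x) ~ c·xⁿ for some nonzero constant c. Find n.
6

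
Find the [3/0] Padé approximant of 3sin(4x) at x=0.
-32*x**3 + 12*x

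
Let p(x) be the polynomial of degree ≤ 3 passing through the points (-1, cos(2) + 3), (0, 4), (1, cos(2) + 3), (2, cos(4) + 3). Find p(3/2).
cos(2) + 5*cos(4)/16 + 43/16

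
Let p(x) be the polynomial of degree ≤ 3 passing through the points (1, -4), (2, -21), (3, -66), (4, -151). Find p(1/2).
-9/4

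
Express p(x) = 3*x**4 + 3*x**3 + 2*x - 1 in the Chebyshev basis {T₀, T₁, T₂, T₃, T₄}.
(1/8)T₀ + (17/4)T₁ + (3/2)T₂ + (3/4)T₃ + (3/8)T₄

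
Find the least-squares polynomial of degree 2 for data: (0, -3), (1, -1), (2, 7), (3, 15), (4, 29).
-111/35 + (8/7)x + (12/7)x²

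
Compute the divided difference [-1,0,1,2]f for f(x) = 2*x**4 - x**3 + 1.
3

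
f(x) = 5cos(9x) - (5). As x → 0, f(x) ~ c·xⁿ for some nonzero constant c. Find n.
2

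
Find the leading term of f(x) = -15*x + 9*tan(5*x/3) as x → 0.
125*x**3/9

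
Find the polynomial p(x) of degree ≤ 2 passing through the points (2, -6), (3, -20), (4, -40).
-3*x**2 + x + 4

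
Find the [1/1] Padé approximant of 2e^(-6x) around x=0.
(2 - 6*x)/(3*x + 1)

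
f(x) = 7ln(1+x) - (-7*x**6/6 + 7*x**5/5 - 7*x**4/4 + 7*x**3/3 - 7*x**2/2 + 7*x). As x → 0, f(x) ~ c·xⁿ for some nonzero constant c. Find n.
7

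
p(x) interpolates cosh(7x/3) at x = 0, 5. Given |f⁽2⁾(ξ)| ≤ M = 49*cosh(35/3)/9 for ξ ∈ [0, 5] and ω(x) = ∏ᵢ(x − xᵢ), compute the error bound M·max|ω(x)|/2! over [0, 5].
1225*cosh(35/3)/72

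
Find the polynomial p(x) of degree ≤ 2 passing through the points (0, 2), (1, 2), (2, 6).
2*x**2 - 2*x + 2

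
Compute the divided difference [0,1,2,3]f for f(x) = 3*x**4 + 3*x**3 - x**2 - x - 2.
21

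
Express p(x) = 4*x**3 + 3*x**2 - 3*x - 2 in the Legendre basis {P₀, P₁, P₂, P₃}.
-P₀ + (-3/5)P₁ + (2)P₂ + (8/5)P₃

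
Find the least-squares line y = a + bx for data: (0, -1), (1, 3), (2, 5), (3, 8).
a = -3/5, b = 29/10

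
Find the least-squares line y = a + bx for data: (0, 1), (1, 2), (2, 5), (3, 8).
a = 2/5, b = 12/5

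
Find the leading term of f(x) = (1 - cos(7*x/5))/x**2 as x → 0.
49/50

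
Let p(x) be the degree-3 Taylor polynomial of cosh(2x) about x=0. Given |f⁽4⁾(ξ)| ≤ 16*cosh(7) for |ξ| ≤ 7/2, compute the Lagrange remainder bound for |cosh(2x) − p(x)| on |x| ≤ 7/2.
2401*cosh(7)/24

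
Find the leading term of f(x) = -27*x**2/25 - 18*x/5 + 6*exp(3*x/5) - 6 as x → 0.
27*x**3/125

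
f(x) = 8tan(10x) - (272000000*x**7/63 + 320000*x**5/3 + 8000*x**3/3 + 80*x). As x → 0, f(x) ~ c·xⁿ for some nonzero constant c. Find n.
9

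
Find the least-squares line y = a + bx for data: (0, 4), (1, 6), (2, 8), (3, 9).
a = 21/5, b = 17/10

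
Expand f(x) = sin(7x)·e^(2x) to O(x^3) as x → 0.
7*x + 14*x**2 + O(x**3)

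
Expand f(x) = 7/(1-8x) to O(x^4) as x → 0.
7 + 56*x + 448*x**2 + 3584*x**3 + O(x**4)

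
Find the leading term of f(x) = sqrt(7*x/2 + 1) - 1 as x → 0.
7*x/4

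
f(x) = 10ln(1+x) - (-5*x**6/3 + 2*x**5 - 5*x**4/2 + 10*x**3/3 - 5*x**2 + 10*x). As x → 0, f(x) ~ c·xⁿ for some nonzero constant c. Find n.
7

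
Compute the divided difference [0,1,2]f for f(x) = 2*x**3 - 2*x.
6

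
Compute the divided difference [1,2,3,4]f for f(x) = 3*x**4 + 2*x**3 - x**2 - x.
32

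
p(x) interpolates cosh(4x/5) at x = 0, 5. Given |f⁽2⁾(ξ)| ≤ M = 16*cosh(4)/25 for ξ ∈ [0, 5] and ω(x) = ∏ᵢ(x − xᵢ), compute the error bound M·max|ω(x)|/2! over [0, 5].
2*cosh(4)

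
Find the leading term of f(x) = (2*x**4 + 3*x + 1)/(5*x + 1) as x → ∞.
2*x**3/5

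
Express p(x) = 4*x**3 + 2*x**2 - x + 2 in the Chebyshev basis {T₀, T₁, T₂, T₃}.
(3)T₀ + (2)T₁ + T₂ + T₃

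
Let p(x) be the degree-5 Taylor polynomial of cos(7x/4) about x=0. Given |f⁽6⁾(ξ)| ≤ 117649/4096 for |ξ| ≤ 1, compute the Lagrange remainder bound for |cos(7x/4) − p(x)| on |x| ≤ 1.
117649/2949120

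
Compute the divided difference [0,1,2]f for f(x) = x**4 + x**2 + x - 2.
8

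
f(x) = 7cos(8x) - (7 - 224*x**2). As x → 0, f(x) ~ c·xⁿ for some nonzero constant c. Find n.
4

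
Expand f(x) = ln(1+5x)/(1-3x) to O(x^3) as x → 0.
5*x + 5*x**2/2 + O(x**3)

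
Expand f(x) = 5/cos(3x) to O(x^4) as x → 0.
5 + 45*x**2/2 + O(x**4)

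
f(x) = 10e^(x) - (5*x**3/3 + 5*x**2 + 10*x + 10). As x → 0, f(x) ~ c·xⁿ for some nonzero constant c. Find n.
4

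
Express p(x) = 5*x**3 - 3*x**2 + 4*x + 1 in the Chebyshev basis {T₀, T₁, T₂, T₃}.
(-1/2)T₀ + (31/4)T₁ + (-3/2)T₂ + (5/4)T₃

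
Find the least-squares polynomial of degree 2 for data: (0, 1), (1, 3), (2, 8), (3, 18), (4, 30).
34/35 + (11/70)x + (25/14)x²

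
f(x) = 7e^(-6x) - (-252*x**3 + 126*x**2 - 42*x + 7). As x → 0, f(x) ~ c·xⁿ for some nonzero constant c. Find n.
4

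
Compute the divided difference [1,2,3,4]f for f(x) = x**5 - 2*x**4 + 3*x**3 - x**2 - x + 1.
48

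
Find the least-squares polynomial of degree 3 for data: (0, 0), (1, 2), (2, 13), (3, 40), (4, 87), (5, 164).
-1/14 + (-1/84)x + (8/7)x² + (13/12)x³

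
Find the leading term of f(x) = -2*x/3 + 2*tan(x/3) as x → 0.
2*x**3/81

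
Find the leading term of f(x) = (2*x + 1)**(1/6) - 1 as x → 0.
x/3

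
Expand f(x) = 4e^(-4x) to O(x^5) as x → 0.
4 - 16*x + 32*x**2 - 128*x**3/3 + 128*x**4/3 + O(x**5)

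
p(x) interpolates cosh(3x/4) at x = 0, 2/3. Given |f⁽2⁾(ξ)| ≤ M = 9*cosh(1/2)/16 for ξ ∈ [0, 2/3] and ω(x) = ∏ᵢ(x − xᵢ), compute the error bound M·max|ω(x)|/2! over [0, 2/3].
cosh(1/2)/32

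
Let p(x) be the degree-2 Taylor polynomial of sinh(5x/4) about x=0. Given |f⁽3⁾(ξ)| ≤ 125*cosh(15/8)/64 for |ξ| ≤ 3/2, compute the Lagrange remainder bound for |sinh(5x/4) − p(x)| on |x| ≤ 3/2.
1125*cosh(15/8)/1024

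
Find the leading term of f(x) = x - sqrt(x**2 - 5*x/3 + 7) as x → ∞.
5/6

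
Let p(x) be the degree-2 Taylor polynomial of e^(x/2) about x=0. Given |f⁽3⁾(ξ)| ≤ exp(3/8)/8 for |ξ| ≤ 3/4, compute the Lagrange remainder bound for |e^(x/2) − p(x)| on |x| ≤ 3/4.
9*exp(3/8)/1024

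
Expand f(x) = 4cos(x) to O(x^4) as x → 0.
4 - 2*x**2 + O(x**4)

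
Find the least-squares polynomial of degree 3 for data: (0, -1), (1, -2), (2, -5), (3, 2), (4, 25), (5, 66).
-40/63 + (-53/54)x + (-163/63)x² + (59/54)x³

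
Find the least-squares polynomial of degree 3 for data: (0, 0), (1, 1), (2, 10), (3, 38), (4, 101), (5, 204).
19/126 + (59/756)x + (-373/252)x² + (52/27)x³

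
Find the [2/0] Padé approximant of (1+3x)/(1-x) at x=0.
4*x**2 + 4*x + 1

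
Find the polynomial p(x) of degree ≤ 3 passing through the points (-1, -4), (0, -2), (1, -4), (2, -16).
-x**3 - 2*x**2 + x - 2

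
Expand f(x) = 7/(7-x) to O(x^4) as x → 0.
1 + x/7 + x**2/49 + x**3/343 + O(x**4)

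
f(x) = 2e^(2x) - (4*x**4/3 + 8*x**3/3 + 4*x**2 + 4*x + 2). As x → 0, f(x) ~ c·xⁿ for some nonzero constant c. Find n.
5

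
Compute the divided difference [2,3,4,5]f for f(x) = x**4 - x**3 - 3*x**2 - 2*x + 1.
13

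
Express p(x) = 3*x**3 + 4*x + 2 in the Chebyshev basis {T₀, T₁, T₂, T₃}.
(2)T₀ + (25/4)T₁ + (3/4)T₃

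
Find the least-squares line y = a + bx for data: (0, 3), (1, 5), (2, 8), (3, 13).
a = 23/10, b = 33/10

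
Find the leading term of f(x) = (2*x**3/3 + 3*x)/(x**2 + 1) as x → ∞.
2*x/3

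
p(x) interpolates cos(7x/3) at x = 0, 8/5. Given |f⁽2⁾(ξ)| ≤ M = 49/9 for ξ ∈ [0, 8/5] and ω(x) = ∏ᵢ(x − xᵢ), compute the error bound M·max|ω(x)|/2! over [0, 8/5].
392/225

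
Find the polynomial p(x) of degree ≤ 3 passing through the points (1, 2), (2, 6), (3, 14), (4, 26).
2*x**2 - 2*x + 2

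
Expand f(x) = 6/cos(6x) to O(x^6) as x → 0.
6 + 108*x**2 + 1620*x**4 + O(x**6)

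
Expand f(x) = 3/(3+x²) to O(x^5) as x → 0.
1 - x**2/3 + x**4/9 + O(x**5)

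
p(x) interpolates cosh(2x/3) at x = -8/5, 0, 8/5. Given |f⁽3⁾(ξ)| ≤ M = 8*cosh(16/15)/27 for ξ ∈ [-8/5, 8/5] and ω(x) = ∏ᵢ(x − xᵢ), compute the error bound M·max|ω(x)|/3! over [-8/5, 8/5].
4096*sqrt(3)*cosh(16/15)/91125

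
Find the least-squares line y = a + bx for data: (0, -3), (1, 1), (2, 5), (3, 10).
a = -16/5, b = 43/10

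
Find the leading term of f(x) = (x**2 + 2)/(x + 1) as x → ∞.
x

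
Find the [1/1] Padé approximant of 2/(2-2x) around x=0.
1/(1 - x)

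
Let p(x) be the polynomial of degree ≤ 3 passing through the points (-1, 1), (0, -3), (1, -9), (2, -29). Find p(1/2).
-5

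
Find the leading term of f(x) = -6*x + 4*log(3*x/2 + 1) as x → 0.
-9*x**2/2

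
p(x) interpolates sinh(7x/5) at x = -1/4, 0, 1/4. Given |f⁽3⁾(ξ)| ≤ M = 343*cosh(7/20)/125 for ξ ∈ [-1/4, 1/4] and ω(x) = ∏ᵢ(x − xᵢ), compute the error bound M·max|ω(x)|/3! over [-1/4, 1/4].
343*sqrt(3)*cosh(7/20)/216000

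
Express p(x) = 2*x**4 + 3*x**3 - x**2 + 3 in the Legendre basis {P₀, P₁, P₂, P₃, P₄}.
(46/15)P₀ + (9/5)P₁ + (10/21)P₂ + (6/5)P₃ + (16/35)P₄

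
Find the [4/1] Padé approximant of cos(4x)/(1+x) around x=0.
(32*x**4/3 - 8*x**2 + 1)/(x + 1)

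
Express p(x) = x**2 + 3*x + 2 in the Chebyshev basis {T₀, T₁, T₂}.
(5/2)T₀ + (3)T₁ + (1/2)T₂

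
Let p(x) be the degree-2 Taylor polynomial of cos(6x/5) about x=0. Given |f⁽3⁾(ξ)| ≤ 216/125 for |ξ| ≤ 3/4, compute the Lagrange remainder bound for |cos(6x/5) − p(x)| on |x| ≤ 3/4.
243/2000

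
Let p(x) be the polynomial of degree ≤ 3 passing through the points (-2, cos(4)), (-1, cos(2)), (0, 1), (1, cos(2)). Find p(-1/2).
cos(2)/2 - cos(4)/16 + 9/16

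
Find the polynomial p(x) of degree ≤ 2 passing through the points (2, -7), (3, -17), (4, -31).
1 - 2*x**2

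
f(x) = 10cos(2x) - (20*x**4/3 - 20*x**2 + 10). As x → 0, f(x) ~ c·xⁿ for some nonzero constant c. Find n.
6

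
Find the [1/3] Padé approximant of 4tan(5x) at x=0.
20*x/(1 - 25*x**2/3)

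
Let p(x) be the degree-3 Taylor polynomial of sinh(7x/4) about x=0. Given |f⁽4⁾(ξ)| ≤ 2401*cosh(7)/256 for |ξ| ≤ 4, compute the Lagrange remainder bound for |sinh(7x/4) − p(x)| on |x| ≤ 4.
2401*cosh(7)/24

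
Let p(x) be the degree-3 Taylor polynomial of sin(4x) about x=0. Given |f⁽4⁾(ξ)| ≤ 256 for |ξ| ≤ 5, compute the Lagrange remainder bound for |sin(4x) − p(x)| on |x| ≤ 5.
20000/3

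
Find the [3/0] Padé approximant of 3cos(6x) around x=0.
3 - 54*x**2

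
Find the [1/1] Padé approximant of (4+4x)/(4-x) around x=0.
(x + 1)/(1 - x/4)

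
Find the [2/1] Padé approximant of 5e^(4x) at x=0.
(40*x**2/3 + 40*x/3 + 5)/(1 - 4*x/3)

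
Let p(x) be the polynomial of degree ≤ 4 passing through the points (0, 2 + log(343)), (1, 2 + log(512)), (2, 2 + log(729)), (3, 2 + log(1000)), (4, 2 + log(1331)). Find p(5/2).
2 + log(405*11**(113/128)*3**(7/32)*5**(13/32)*7**(9/128)/11)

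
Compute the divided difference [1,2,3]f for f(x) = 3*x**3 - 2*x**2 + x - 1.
16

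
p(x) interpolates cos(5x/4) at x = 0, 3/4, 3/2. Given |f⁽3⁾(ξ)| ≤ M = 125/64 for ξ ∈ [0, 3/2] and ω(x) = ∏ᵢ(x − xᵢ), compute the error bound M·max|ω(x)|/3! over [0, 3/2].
125*sqrt(3)/4096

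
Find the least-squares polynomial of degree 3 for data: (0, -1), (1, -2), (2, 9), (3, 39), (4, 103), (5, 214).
-79/63 + (-85/189)x + (-94/63)x² + (55/27)x³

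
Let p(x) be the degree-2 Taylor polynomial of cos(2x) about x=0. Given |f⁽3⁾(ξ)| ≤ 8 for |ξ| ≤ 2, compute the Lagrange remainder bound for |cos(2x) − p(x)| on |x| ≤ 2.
32/3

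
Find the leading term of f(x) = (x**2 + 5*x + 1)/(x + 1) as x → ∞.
x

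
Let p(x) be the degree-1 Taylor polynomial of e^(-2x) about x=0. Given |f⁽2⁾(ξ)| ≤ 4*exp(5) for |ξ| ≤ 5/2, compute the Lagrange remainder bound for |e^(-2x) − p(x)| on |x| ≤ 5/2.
25*exp(5)/2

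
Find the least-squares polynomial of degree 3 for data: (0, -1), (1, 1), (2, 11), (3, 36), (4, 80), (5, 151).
-127/126 + (-131/756)x + (73/63)x² + (107/108)x³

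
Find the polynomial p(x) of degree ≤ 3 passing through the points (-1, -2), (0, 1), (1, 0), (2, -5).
-2*x**2 + x + 1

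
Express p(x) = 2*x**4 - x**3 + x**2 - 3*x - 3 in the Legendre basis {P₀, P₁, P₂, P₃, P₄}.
(-34/15)P₀ + (-18/5)P₁ + (38/21)P₂ + (-2/5)P₃ + (16/35)P₄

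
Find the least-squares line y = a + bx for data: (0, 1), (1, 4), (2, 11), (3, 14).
a = 3/5, b = 23/5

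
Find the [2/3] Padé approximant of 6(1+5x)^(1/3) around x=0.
(175*x**2/3 + 40*x + 6)/(-125*x**3/162 + 25*x**2/6 + 5*x + 1)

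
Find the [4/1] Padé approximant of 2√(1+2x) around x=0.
(3*x**4/20 - 2*x**3/5 + 9*x**2/5 + 24*x/5 + 2)/(7*x/5 + 1)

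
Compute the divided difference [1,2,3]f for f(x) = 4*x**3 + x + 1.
24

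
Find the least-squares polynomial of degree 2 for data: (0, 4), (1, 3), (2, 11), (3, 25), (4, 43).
122/35 + (-18/7)x + (22/7)x²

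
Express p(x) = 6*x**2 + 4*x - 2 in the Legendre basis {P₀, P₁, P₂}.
(4)P₁ + (4)P₂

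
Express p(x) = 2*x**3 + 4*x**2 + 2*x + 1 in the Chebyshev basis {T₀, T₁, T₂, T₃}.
(3)T₀ + (7/2)T₁ + (2)T₂ + (1/2)T₃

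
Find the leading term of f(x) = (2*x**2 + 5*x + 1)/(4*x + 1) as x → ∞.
x/2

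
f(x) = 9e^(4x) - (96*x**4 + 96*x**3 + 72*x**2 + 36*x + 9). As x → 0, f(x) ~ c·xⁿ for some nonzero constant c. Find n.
5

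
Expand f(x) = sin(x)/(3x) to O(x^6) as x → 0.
1/3 - x**2/18 + x**4/360 + O(x**6)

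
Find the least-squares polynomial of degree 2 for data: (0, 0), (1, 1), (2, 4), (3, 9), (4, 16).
x²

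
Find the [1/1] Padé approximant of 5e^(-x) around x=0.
(5 - 5*x/2)/(x/2 + 1)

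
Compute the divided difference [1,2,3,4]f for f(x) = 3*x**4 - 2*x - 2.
30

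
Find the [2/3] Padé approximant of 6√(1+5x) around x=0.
(525*x**2/8 + 42*x + 6)/(-25*x**3/32 + 45*x**2/16 + 9*x/2 + 1)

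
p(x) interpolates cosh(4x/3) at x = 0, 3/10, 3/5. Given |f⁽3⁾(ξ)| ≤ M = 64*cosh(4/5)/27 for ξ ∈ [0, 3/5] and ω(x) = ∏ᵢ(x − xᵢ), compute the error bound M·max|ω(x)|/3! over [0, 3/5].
8*sqrt(3)*cosh(4/5)/3375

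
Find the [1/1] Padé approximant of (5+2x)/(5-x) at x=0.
(2*x/5 + 1)/(1 - x/5)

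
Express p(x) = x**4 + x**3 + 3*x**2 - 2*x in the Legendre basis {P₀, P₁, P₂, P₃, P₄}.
(6/5)P₀ + (-7/5)P₁ + (18/7)P₂ + (2/5)P₃ + (8/35)P₄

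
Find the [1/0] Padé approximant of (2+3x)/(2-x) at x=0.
2*x + 1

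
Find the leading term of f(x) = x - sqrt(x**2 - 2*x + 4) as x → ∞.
1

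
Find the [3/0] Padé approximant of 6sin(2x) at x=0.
-8*x**3 + 12*x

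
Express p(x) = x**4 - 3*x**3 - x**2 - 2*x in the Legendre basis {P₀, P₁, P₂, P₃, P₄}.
(-2/15)P₀ + (-19/5)P₁ + (-2/21)P₂ + (-6/5)P₃ + (8/35)P₄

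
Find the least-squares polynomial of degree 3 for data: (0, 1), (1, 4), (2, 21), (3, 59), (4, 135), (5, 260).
50/63 + (925/378)x + (-37/63)x² + (113/54)x³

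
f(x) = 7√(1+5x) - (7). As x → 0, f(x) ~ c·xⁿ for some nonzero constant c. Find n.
1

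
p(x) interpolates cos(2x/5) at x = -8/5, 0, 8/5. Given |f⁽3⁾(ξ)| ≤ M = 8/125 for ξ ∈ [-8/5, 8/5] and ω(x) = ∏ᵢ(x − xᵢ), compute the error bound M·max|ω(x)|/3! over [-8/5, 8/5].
4096*sqrt(3)/421875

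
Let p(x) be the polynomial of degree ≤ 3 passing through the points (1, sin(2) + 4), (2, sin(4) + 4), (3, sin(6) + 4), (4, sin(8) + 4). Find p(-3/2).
385*sin(6)/16 - 105*sin(8)/16 + 4 + 231*sin(2)/16 - 495*sin(4)/16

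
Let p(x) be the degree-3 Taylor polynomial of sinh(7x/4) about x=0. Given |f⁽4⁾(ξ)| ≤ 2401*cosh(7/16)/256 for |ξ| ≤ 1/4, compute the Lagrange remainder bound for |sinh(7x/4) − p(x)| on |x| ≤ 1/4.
2401*cosh(7/16)/1572864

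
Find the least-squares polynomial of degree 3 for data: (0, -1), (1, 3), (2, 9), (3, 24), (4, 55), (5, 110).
-65/63 + (2141/378)x + (-695/252)x² + (131/108)x³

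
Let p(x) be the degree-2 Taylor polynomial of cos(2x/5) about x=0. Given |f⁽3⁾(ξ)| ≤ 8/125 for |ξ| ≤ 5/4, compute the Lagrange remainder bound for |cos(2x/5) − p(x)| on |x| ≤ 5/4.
1/48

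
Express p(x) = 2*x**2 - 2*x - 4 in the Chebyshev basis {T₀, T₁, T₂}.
(-3)T₀ + (-2)T₁ + T₂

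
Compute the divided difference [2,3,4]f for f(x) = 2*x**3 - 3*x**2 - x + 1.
15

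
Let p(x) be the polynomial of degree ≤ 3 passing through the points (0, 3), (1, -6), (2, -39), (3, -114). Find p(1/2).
3/8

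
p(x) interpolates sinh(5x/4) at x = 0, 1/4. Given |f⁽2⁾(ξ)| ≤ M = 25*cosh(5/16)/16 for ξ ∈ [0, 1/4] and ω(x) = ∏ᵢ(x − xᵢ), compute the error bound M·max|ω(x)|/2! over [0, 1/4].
25*cosh(5/16)/2048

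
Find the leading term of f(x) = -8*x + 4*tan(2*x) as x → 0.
32*x**3/3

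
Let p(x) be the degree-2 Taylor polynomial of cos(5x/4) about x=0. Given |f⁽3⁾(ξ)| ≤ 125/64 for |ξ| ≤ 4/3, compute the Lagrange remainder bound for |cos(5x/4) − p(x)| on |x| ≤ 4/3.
125/162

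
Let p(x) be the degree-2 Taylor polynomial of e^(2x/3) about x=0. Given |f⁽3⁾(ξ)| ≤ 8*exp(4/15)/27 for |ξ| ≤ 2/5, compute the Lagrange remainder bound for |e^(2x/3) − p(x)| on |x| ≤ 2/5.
32*exp(4/15)/10125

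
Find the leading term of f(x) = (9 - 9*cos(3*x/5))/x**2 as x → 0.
81/50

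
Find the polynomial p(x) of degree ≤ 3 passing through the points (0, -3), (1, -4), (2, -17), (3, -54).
-2*x**3 + x - 3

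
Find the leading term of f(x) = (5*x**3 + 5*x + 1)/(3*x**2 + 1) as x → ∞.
5*x/3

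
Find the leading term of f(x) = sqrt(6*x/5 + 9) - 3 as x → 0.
x/5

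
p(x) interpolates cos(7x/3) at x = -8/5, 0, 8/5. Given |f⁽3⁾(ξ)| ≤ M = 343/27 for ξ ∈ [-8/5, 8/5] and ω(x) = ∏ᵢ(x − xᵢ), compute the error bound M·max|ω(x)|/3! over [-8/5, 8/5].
175616*sqrt(3)/91125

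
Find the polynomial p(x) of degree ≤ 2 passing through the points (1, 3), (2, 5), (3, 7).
2*x + 1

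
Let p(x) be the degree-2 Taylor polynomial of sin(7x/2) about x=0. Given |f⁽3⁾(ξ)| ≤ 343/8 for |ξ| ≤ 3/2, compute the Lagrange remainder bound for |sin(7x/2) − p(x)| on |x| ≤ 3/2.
3087/128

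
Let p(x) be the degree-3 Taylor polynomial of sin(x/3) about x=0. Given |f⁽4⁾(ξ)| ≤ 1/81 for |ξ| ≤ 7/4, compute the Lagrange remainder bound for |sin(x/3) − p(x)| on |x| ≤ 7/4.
2401/497664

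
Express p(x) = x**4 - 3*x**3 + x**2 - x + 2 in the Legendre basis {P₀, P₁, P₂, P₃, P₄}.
(38/15)P₀ + (-14/5)P₁ + (26/21)P₂ + (-6/5)P₃ + (8/35)P₄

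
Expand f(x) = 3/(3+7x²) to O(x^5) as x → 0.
1 - 7*x**2/3 + 49*x**4/9 + O(x**5)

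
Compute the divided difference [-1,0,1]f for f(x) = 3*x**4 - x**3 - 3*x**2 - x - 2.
0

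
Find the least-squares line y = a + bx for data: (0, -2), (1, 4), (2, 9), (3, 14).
a = -17/10, b = 53/10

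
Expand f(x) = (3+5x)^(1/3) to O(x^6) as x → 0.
3**(1/3) + 5*3**(1/3)*x/9 - 25*3**(1/3)*x**2/81 + 625*3**(1/3)*x**3/2187 - 6250*3**(1/3)*x**4/19683 + 68750*3**(1/3)*x**5/177147 + O(x**6)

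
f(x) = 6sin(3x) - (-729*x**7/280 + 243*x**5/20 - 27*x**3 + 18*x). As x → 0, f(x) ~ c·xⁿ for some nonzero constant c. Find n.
9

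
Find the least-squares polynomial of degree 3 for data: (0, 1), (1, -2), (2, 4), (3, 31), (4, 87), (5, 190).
53/63 + (-995/378)x + (-115/63)x² + (107/54)x³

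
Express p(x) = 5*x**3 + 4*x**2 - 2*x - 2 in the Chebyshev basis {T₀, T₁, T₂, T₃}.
(7/4)T₁ + (2)T₂ + (5/4)T₃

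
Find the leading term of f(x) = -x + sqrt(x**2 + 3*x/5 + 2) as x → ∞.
3/10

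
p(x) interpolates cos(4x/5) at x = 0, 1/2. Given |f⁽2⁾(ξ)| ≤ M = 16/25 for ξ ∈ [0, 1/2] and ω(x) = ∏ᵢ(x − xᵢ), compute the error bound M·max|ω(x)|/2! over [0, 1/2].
1/50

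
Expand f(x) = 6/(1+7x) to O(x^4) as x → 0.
6 - 42*x + 294*x**2 - 2058*x**3 + O(x**4)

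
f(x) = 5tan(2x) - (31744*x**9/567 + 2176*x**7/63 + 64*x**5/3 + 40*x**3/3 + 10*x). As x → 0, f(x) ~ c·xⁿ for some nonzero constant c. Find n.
11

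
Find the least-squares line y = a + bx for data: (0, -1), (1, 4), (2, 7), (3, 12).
a = -4/5, b = 21/5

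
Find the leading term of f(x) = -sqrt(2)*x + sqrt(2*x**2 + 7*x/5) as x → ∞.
7*sqrt(2)/20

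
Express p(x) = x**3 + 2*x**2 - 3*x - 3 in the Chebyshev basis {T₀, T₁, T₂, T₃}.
(-2)T₀ + (-9/4)T₁ + T₂ + (1/4)T₃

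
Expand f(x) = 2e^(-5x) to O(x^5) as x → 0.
2 - 10*x + 25*x**2 - 125*x**3/3 + 625*x**4/12 + O(x**5)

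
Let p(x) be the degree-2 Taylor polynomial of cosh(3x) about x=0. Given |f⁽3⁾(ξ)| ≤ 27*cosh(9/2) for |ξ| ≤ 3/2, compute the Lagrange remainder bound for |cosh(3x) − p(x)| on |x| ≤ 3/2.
243*cosh(9/2)/16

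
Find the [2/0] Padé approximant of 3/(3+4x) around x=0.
16*x**2/9 - 4*x/3 + 1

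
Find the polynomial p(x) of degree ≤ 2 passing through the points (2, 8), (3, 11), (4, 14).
3*x + 2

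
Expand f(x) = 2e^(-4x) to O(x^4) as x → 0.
2 - 8*x + 16*x**2 - 64*x**3/3 + O(x**4)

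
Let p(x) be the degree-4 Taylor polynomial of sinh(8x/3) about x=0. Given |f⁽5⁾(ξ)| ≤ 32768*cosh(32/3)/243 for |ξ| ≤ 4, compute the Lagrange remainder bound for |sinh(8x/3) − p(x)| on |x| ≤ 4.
4194304*cosh(32/3)/3645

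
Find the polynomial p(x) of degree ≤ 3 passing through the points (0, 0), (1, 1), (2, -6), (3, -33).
-2*x**3 + 2*x**2 + x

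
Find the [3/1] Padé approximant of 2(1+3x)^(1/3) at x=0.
(-2*x**3/3 + 2*x**2 + 6*x + 2)/(2*x + 1)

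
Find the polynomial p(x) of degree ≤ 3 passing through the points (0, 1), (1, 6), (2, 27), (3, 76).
2*x**3 + 2*x**2 + x + 1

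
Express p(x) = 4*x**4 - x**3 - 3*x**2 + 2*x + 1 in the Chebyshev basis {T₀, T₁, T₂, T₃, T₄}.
T₀ + (5/4)T₁ + (1/2)T₂ + (-1/4)T₃ + (1/2)T₄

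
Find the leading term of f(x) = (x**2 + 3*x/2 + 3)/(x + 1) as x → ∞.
x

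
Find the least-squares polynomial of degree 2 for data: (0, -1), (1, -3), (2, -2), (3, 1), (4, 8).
-33/35 + (-123/35)x + (10/7)x²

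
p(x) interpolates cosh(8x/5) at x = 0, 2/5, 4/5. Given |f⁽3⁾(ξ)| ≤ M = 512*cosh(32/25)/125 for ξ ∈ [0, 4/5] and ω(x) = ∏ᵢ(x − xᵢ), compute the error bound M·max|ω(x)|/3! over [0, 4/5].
4096*sqrt(3)*cosh(32/25)/421875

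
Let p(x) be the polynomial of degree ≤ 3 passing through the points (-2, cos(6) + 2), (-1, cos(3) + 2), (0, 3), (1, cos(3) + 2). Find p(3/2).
7*cos(3)/2 - 5*cos(6)/16 - 3/16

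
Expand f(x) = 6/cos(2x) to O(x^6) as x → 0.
6 + 12*x**2 + 20*x**4 + O(x**6)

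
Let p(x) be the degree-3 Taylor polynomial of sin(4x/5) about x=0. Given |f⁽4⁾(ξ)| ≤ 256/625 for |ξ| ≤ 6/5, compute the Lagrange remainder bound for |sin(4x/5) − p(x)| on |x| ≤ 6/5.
13824/390625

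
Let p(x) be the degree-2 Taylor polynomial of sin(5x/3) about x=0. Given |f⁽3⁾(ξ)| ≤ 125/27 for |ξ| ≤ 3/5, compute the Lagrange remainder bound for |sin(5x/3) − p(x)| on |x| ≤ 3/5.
1/6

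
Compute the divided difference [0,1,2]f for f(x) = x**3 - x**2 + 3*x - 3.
2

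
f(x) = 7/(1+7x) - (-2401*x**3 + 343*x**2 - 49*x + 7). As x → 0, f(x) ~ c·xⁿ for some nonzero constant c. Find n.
4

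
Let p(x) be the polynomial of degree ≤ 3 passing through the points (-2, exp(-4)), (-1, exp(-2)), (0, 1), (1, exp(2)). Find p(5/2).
(-189*exp(4) - 35 + 135*exp(2) + 105*exp(6))*exp(-4)/16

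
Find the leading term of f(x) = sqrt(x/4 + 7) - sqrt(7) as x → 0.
sqrt(7)*x/56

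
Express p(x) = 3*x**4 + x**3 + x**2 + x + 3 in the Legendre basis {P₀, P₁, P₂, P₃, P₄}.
(59/15)P₀ + (8/5)P₁ + (50/21)P₂ + (2/5)P₃ + (24/35)P₄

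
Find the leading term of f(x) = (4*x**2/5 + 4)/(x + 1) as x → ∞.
4*x/5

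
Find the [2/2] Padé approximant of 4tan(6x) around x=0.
24*x/(1 - 12*x**2)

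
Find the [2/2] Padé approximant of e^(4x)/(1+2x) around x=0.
(8*x**2/3 + 2*x + 1)/(1 - 4*x**2/3)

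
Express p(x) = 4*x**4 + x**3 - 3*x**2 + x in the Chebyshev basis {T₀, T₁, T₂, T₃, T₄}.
(7/4)T₁ + (1/2)T₂ + (1/4)T₃ + (1/2)T₄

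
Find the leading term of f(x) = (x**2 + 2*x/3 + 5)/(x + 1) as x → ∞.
x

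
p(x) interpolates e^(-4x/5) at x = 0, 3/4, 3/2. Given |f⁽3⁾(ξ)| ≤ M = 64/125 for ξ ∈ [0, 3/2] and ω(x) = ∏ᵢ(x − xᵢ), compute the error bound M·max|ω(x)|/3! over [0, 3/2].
sqrt(3)/125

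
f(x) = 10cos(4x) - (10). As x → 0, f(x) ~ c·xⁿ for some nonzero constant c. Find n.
2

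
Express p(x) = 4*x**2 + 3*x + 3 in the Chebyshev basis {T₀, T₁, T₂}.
(5)T₀ + (3)T₁ + (2)T₂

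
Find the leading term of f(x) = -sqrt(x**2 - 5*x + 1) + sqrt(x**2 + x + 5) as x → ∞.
3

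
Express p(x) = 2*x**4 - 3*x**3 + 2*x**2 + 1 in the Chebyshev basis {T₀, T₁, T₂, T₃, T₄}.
(11/4)T₀ + (-9/4)T₁ + (2)T₂ + (-3/4)T₃ + (1/4)T₄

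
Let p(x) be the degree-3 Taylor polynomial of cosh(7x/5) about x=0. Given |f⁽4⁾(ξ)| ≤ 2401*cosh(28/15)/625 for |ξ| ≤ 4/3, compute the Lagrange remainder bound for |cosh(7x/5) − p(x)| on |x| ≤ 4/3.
76832*cosh(28/15)/151875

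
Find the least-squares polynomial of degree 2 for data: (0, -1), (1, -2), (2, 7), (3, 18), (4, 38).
-46/35 + (-97/35)x + (22/7)x²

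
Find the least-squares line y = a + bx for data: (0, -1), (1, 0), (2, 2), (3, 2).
a = -9/10, b = 11/10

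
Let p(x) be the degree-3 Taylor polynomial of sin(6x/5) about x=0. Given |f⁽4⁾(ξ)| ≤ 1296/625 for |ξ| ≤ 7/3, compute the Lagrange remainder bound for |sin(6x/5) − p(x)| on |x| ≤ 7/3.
4802/1875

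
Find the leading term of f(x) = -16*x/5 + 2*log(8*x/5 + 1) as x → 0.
-64*x**2/25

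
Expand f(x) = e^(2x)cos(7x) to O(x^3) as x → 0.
1 + 2*x - 45*x**2/2 + O(x**3)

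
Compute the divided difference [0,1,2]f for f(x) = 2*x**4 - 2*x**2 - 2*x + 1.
12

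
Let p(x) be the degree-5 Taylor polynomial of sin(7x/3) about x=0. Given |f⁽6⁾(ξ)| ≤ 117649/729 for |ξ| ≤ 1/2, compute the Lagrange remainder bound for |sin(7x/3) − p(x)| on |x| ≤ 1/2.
117649/33592320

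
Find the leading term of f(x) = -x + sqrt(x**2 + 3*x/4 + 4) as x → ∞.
3/8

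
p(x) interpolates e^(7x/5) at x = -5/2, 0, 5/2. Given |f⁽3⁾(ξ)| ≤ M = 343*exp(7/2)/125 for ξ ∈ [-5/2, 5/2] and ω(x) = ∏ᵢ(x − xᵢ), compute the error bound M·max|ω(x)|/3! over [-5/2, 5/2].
343*sqrt(3)*exp(7/2)/216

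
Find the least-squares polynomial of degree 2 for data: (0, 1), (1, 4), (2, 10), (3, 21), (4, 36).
8/7 + (29/70)x + (29/14)x²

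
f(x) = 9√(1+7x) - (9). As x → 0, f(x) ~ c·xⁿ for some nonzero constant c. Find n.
1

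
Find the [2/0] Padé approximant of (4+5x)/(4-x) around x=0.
3*x**2/8 + 3*x/2 + 1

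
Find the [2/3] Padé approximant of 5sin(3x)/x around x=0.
(15 - 63*x**2/4)/(9*x**2/20 + 1)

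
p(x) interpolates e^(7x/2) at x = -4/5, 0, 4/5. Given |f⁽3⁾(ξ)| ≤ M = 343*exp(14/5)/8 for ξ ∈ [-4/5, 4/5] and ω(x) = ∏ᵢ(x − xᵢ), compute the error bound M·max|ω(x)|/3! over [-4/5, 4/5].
2744*sqrt(3)*exp(14/5)/3375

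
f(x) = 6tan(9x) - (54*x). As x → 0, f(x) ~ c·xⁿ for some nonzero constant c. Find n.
3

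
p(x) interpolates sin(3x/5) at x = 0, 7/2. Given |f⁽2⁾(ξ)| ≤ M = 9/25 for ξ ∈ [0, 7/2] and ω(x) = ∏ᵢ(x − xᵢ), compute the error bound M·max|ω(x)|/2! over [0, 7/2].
441/800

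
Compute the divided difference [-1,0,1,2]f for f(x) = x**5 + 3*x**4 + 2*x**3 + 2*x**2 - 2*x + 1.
13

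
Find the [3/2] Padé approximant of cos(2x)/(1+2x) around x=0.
(14*x**3/3 - 7*x**2/3 - 2*x + 1)/(1 - 13*x**2/3)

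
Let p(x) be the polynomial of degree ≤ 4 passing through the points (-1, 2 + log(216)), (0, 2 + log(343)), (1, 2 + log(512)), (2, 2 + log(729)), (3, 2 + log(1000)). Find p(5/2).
2 + log(729*2**(25/32)*3**(57/128)*5**(105/128)*7**(21/32)/32)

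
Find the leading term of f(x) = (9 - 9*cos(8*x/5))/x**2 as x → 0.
288/25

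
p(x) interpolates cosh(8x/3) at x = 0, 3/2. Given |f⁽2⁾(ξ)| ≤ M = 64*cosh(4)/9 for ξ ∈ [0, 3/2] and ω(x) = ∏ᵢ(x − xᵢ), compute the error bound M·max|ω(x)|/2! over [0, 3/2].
2*cosh(4)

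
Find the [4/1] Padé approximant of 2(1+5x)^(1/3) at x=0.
(1250*x**4/243 - 400*x**3/81 + 20*x**2/3 + 32*x/3 + 2)/(11*x/3 + 1)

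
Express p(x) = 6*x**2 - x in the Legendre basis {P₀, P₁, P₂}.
(2)P₀ - P₁ + (4)P₂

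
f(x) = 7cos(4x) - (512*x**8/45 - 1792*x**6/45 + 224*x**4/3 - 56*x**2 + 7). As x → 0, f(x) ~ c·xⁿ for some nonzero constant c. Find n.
10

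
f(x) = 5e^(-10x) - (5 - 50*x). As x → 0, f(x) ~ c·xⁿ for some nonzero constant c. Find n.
2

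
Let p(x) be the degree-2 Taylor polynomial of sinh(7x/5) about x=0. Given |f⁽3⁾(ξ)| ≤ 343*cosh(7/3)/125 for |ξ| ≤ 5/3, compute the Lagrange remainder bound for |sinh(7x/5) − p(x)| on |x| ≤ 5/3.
343*cosh(7/3)/162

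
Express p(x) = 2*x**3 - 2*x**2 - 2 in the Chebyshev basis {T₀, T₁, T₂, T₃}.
(-3)T₀ + (3/2)T₁ - T₂ + (1/2)T₃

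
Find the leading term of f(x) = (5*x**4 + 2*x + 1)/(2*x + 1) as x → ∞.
5*x**3/2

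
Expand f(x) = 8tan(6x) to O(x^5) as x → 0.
48*x + 576*x**3 + O(x**5)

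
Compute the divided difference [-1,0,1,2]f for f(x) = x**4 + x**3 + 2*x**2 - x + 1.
3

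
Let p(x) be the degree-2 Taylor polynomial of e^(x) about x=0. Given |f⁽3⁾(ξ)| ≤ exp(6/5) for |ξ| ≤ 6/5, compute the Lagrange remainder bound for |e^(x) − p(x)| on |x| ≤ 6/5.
36*exp(6/5)/125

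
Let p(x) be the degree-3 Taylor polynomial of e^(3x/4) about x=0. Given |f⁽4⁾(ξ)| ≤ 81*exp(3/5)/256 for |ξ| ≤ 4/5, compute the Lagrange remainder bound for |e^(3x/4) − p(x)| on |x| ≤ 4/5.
27*exp(3/5)/5000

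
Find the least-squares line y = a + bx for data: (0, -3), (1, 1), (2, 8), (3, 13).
a = -7/2, b = 11/2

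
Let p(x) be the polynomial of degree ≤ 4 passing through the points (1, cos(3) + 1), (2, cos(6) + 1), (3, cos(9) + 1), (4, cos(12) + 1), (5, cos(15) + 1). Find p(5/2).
45*cos(9)/64 - 5*cos(12)/32 + 3*cos(15)/128 - 5*cos(3)/128 + 15*cos(6)/32 + 1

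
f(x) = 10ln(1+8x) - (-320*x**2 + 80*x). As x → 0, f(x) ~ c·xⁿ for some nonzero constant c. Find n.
3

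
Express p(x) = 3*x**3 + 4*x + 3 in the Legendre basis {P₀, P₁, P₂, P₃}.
(3)P₀ + (29/5)P₁ + (6/5)P₃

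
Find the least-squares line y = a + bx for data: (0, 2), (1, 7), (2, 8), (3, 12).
a = 13/5, b = 31/10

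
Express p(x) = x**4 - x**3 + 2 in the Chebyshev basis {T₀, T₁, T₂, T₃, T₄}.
(19/8)T₀ + (-3/4)T₁ + (1/2)T₂ + (-1/4)T₃ + (1/8)T₄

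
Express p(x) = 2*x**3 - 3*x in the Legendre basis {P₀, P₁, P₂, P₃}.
(-9/5)P₁ + (4/5)P₃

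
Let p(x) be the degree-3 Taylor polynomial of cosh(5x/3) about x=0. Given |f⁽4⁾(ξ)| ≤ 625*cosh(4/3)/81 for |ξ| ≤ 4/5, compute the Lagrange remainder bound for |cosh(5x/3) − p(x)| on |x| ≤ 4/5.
32*cosh(4/3)/243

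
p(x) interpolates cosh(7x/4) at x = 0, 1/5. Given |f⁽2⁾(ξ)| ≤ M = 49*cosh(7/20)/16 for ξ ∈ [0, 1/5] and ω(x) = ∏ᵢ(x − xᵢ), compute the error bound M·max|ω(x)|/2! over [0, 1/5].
49*cosh(7/20)/3200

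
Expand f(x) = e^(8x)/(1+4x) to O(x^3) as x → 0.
1 + 4*x + 16*x**2 + O(x**3)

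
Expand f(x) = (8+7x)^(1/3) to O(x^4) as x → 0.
2 + 7*x/12 - 49*x**2/288 + 1715*x**3/20736 + O(x**4)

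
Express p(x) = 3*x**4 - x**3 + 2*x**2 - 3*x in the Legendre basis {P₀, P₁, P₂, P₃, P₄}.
(19/15)P₀ + (-18/5)P₁ + (64/21)P₂ + (-2/5)P₃ + (24/35)P₄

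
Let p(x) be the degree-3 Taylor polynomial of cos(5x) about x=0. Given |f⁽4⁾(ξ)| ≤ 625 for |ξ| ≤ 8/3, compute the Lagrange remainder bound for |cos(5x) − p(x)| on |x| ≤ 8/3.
320000/243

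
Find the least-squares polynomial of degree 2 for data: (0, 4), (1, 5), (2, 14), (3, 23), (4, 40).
132/35 + (-1/7)x + (16/7)x²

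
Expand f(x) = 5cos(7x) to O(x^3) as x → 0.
5 - 245*x**2/2 + O(x**3)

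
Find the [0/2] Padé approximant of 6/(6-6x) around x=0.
1/(1 - x)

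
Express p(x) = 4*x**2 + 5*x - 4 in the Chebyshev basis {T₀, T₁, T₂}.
(-2)T₀ + (5)T₁ + (2)T₂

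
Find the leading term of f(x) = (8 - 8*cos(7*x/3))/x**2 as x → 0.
196/9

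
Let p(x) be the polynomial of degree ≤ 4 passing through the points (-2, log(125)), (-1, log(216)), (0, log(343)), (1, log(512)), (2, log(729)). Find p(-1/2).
log(147*1701**(7/64)*5**(113/128)/5)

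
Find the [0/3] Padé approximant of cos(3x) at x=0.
1/(9*x**2/2 + 1)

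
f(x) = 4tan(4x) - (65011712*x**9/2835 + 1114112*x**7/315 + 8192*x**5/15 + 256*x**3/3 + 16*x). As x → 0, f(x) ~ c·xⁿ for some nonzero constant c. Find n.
11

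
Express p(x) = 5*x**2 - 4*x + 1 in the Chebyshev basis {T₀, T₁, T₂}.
(7/2)T₀ + (-4)T₁ + (5/2)T₂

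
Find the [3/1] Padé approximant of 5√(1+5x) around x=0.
(-625*x**3/64 + 375*x**2/16 + 225*x/8 + 5)/(25*x/8 + 1)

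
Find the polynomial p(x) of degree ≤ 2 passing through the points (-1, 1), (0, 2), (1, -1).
-2*x**2 - x + 2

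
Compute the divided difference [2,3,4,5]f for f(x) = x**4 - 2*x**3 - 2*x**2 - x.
12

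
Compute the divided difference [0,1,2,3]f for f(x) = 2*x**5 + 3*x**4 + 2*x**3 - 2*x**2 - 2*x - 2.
70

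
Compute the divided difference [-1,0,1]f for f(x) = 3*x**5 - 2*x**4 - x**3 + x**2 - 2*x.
-1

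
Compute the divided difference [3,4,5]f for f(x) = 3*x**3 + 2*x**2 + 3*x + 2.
38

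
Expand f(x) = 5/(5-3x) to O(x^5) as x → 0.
1 + 3*x/5 + 9*x**2/25 + 27*x**3/125 + 81*x**4/625 + O(x**5)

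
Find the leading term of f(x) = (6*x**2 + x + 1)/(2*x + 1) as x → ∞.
3*x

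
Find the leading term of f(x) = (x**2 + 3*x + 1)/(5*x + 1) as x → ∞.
x/5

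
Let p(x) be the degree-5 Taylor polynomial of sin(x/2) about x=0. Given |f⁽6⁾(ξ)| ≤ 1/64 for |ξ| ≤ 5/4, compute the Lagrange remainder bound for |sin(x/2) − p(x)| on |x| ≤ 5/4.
3125/37748736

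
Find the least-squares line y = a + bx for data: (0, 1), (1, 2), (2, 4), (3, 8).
a = 3/10, b = 23/10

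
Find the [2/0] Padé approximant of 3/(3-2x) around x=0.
4*x**2/9 + 2*x/3 + 1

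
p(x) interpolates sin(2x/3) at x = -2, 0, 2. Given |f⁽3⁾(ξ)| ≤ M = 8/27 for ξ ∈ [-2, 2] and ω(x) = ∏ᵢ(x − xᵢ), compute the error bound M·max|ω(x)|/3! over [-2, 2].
64*sqrt(3)/729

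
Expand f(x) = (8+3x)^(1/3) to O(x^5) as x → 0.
2 + x/4 - x**2/32 + 5*x**3/768 - 5*x**4/3072 + O(x**5)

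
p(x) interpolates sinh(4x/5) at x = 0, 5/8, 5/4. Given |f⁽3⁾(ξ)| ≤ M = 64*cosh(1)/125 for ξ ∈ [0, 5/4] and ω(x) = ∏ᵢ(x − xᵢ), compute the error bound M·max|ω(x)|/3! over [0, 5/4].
sqrt(3)*cosh(1)/216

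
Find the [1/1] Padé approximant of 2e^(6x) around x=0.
(6*x + 2)/(1 - 3*x)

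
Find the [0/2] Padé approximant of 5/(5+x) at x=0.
1/(x/5 + 1)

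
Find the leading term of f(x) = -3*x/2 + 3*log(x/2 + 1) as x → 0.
-3*x**2/8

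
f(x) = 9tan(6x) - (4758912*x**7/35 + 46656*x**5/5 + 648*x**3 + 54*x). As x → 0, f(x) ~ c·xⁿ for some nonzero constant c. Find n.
9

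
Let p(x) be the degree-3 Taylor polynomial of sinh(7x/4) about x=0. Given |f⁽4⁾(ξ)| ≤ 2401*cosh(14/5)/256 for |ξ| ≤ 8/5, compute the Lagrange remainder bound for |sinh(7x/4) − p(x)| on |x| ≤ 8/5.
4802*cosh(14/5)/1875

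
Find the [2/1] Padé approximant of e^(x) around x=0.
(x**2/6 + 2*x/3 + 1)/(1 - x/3)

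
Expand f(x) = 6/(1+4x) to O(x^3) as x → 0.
6 - 24*x + 96*x**2 + O(x**3)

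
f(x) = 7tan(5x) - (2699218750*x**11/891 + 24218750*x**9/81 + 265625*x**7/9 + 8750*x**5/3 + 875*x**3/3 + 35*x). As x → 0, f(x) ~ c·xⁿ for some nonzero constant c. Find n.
13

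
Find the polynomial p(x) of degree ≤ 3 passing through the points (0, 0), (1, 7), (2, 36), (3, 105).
3*x**3 + 2*x**2 + 2*x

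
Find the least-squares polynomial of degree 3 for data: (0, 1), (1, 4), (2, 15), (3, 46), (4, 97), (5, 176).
11/9 + (-316/189)x + (170/63)x² + (25/27)x³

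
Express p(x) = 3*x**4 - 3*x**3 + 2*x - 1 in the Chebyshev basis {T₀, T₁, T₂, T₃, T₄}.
(1/8)T₀ + (-1/4)T₁ + (3/2)T₂ + (-3/4)T₃ + (3/8)T₄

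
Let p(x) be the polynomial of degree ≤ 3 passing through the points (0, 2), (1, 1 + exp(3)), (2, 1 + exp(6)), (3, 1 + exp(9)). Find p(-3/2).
-35*exp(9)/16 - 189*exp(3)/16 + 121/16 + 135*exp(6)/16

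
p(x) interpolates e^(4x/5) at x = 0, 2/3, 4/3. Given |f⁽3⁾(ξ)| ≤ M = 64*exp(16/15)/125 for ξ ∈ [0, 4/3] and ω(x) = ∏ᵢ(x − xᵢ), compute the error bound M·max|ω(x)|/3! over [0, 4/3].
512*sqrt(3)*exp(16/15)/91125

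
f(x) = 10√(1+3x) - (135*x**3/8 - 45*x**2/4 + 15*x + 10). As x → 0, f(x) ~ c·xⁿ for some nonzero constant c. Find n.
4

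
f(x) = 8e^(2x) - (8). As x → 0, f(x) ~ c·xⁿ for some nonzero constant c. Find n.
1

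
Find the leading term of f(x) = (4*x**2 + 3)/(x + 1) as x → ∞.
4*x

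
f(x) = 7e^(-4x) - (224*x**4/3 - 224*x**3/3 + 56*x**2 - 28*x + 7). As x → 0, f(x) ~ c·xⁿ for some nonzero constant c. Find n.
5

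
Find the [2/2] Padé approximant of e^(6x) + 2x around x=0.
(-21*x**2 + 2*x + 1)/(9*x**2 - 6*x + 1)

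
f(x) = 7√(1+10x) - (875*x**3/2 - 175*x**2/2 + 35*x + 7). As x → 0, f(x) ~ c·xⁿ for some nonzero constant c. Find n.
4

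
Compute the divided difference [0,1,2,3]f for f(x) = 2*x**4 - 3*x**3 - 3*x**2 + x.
9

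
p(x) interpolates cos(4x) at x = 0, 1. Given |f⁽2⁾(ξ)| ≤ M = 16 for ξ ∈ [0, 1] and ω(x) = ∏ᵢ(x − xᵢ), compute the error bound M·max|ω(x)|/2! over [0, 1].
2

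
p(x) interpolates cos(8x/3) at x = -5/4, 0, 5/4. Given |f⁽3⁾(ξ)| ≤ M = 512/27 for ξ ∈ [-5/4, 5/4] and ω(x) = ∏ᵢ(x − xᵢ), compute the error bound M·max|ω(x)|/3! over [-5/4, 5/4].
1000*sqrt(3)/729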